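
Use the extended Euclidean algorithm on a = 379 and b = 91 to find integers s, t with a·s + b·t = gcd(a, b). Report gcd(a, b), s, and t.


Euclidean algorithm on (379, 91) — divide until remainder is 0:
  379 = 4 · 91 + 15
  91 = 6 · 15 + 1
  15 = 15 · 1 + 0
gcd(379, 91) = 1.
Track Bezout coefficients alongside the remainders: start with r₀ = 379 = a·1 + b·0 (s = 1, t = 0) and r₁ = 91 = a·0 + b·1 (s = 0, t = 1); each new remainder r_{k+1} = r_{k-1} − q_k·r_k inherits s_{k+1} = s_{k-1} − q_k·s_k, t_{k+1} = t_{k-1} − q_k·t_k, so r_k = a·s_k + b·t_k at every step:
  q = 4: r = 15, s = 1 − 4·0 = 1, t = 0 − 4·1 = -4  (check: 379·1 + 91·(-4) = 15)
  q = 6: r = 1, s = 0 − 6·1 = -6, t = 1 − 6·(-4) = 25  (check: 379·(-6) + 91·25 = 1)
The row with r = 1 (the gcd) gives the Bezout coefficients s = -6, t = 25.
Result: 379 · (-6) + 91 · (25) = 1.

gcd(379, 91) = 1; s = -6, t = 25 (check: 379·(-6) + 91·25 = 1).


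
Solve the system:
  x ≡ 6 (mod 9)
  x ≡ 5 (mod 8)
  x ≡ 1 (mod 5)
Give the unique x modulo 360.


Moduli 9, 8, 5 are pairwise coprime; by CRT there is a unique solution modulo M = 9 · 8 · 5 = 360.
Solve pairwise, accumulating the modulus:
  Start with x ≡ 6 (mod 9).
  Combine with x ≡ 5 (mod 8): since gcd(9, 8) = 1, we get a unique residue mod 72.
    Write x = 6 + 9·t and substitute into x ≡ 5 (mod 8): 9·t ≡ 5 − 6 = -1 (mod 8).
    Reduce coefficients mod 8: 1·t ≡ 7 (mod 8).
    So t ≡ 7 (mod 8).
    Then x = 6 + 9·7 = 69, valid modulo lcm(9, 8) = 72: x ≡ 69 (mod 72).
  Combine with x ≡ 1 (mod 5): since gcd(72, 5) = 1, we get a unique residue mod 360.
    Write x = 69 + 72·t and substitute into x ≡ 1 (mod 5): 72·t ≡ 1 − 69 = -68 (mod 5).
    Reduce coefficients mod 5: 2·t ≡ 2 (mod 5).
    The inverse of 2 mod 5 is 3 (since 2·3 = 6 = 1·5 + 1), so t ≡ 3·2 = 6 ≡ 1 (mod 5).
    Then x = 69 + 72·1 = 141, valid modulo lcm(72, 5) = 360: x ≡ 141 (mod 360).
Verify: 141 mod 9 = 6 ✓, 141 mod 8 = 5 ✓, 141 mod 5 = 1 ✓.

x ≡ 141 (mod 360).


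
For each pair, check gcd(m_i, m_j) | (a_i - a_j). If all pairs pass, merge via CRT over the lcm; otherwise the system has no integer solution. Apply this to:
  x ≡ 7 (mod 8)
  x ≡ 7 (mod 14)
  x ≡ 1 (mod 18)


Moduli 8, 14, 18 are not pairwise coprime, so CRT works modulo lcm(m_i) when all pairwise compatibility conditions hold.
Pairwise compatibility: gcd(m_i, m_j) must divide a_i - a_j for every pair.
Merge one congruence at a time:
  Start: x ≡ 7 (mod 8).
  Combine with x ≡ 7 (mod 14): gcd(8, 14) = 2; 7 - 7 = 0, which IS divisible by 2, so compatible.
    Write x = 7 + 8·t and substitute into x ≡ 7 (mod 14): 8·t ≡ 7 − 7 = 0 (mod 14).
    Divide the congruence (and modulus) by g = 2: 4·t ≡ 0 (mod 7).
    The inverse of 4 mod 7 is 2 (since 4·2 = 8 = 1·7 + 1), so t ≡ 2·0 = 0 ≡ 0 (mod 7).
    Then x = 7 + 8·0 = 7, valid modulo lcm(8, 14) = 56: x ≡ 7 (mod 56).
  Combine with x ≡ 1 (mod 18): gcd(56, 18) = 2; 1 - 7 = -6, which IS divisible by 2, so compatible.
    Write x = 7 + 56·t and substitute into x ≡ 1 (mod 18): 56·t ≡ 1 − 7 = -6 (mod 18).
    Divide the congruence (and modulus) by g = 2: 28·t ≡ -3 (mod 9).
    Reduce coefficients mod 9: 1·t ≡ 6 (mod 9).
    So t ≡ 6 (mod 9).
    Then x = 7 + 56·6 = 343, valid modulo lcm(56, 18) = 504: x ≡ 343 (mod 504).
Verify: 343 mod 8 = 7, 343 mod 14 = 7, 343 mod 18 = 1.

x ≡ 343 (mod 504).


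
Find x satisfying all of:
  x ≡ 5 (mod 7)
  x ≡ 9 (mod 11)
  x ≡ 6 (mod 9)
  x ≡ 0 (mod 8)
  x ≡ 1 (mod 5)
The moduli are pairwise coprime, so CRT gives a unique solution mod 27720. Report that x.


Product of moduli M = 7 · 11 · 9 · 8 · 5 = 27720.
Merge one congruence at a time:
  Start: x ≡ 5 (mod 7).
  Combine with x ≡ 9 (mod 11); new modulus lcm = 77.
    Write x = 5 + 7·t and substitute into x ≡ 9 (mod 11): 7·t ≡ 9 − 5 = 4 (mod 11).
    The inverse of 7 mod 11 is 8 (since 7·8 = 56 = 5·11 + 1), so t ≡ 8·4 = 32 ≡ 10 (mod 11).
    Then x = 5 + 7·10 = 75, valid modulo lcm(7, 11) = 77: x ≡ 75 (mod 77).
  Combine with x ≡ 6 (mod 9); new modulus lcm = 693.
    Write x = 75 + 77·t and substitute into x ≡ 6 (mod 9): 77·t ≡ 6 − 75 = -69 (mod 9).
    Reduce coefficients mod 9: 5·t ≡ 3 (mod 9).
    The inverse of 5 mod 9 is 2 (since 5·2 = 10 = 1·9 + 1), so t ≡ 2·3 = 6 ≡ 6 (mod 9).
    Then x = 75 + 77·6 = 537, valid modulo lcm(77, 9) = 693: x ≡ 537 (mod 693).
  Combine with x ≡ 0 (mod 8); new modulus lcm = 5544.
    Write x = 537 + 693·t and substitute into x ≡ 0 (mod 8): 693·t ≡ 0 − 537 = -537 (mod 8).
    Reduce coefficients mod 8: 5·t ≡ 7 (mod 8).
    The inverse of 5 mod 8 is 5 (since 5·5 = 25 = 3·8 + 1), so t ≡ 5·7 = 35 ≡ 3 (mod 8).
    Then x = 537 + 693·3 = 2616, valid modulo lcm(693, 8) = 5544: x ≡ 2616 (mod 5544).
  Combine with x ≡ 1 (mod 5); new modulus lcm = 27720.
    Write x = 2616 + 5544·t and substitute into x ≡ 1 (mod 5): 5544·t ≡ 1 − 2616 = -2615 (mod 5).
    Reduce coefficients mod 5: 4·t ≡ 0 (mod 5).
    The inverse of 4 mod 5 is 4 (since 4·4 = 16 = 3·5 + 1), so t ≡ 4·0 = 0 ≡ 0 (mod 5).
    Then x = 2616 + 5544·0 = 2616, valid modulo lcm(5544, 5) = 27720: x ≡ 2616 (mod 27720).
Verify against each original: 2616 mod 7 = 5, 2616 mod 11 = 9, 2616 mod 9 = 6, 2616 mod 8 = 0, 2616 mod 5 = 1.

x ≡ 2616 (mod 27720).


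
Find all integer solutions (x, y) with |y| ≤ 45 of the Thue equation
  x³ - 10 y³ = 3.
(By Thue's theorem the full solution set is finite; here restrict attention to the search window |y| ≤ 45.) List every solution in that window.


The equation is x³ - 10y³ = 3. For fixed y, x³ = 10·y³ + 3, so a solution requires the RHS to be a perfect cube.
Strategy: iterate y from -45 to 45, compute RHS = 10·y³ + 3, and check whether it is a (positive or negative) perfect cube.
Check small values of y:
  y = 0: RHS = 3 is not a perfect cube.
  y = 1: RHS = 13 is not a perfect cube.
  y = -1: RHS = -7 is not a perfect cube.
  y = 2: RHS = 83 is not a perfect cube.
  y = -2: RHS = -77 is not a perfect cube.
  y = 3: RHS = 273 is not a perfect cube.
  y = -3: RHS = -267 is not a perfect cube.
Continuing the search up to |y| = 45 finds no solutions either.
No (x, y) in the scanned range satisfies the equation.

No integer solutions with |y| ≤ 45.


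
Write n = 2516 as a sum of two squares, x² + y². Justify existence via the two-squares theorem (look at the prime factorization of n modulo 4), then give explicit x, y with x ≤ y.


Step 1: Factor n = 2516 = 2^2 · 17 · 37.
Step 2: Check the mod-4 condition on each prime factor: 2 = 2 (special); 17 ≡ 1 (mod 4), exponent 1; 37 ≡ 1 (mod 4), exponent 1.
All primes ≡ 3 (mod 4) appear to even exponent (or don't appear), so by the two-squares theorem n IS expressible as a sum of two squares.
Step 3: Build a representation. Group n = k² · m with k = 2 and m = 17 · 37 = 629 (a product of primes ≡ 1 (mod 4)); a representation of m scales to one of n via (k·x)² + (k·y)² = k²(x² + y²). Each prime p ≡ 1 (mod 4) is itself a sum of two squares; find a² by testing p − a² for a perfect square:
  17: 17 − 1² = 16 = 4² ⇒ 17 = 1² + 4².
  37: 37 − 1² = 36 = 6² ⇒ 37 = 1² + 6².
  Combine using the Brahmagupta–Fibonacci identity (a² + b²)(c² + d²) = (ac − bd)² + (ad + bc)² = (ac + bd)² + (ad − bc)²:
  17 · 37 = 629: from (1² + 4²)(1² + 6²), take (1·1 − 4·6, 1·6 + 4·1) = (1 − 24, 6 + 4) = (-23, 10); dropping signs (only squares matter) gives (23, 10); check 23² + 10² = 529 + 100 = 629 ✓.
  Scale by k = 2: (2·23, 2·10) = (46, 20).
Step 4: Order so x ≤ y and verify: 20² + 46² = 400 + 2116 = 2516 = n. ✓

n = 2516 = 20² + 46² (one valid representation with x ≤ y).


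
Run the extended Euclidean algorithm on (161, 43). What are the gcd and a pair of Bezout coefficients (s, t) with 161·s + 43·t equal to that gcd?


Euclidean algorithm on (161, 43) — divide until remainder is 0:
  161 = 3 · 43 + 32
  43 = 1 · 32 + 11
  32 = 2 · 11 + 10
  11 = 1 · 10 + 1
  10 = 10 · 1 + 0
gcd(161, 43) = 1.
Track Bezout coefficients alongside the remainders: start with r₀ = 161 = a·1 + b·0 (s = 1, t = 0) and r₁ = 43 = a·0 + b·1 (s = 0, t = 1); each new remainder r_{k+1} = r_{k-1} − q_k·r_k inherits s_{k+1} = s_{k-1} − q_k·s_k, t_{k+1} = t_{k-1} − q_k·t_k, so r_k = a·s_k + b·t_k at every step:
  q = 3: r = 32, s = 1 − 3·0 = 1, t = 0 − 3·1 = -3  (check: 161·1 + 43·(-3) = 32)
  q = 1: r = 11, s = 0 − 1·1 = -1, t = 1 − 1·(-3) = 4  (check: 161·(-1) + 43·4 = 11)
  q = 2: r = 10, s = 1 − 2·(-1) = 3, t = -3 − 2·4 = -11  (check: 161·3 + 43·(-11) = 10)
  q = 1: r = 1, s = -1 − 1·3 = -4, t = 4 − 1·(-11) = 15  (check: 161·(-4) + 43·15 = 1)
The row with r = 1 (the gcd) gives the Bezout coefficients s = -4, t = 15.
Result: 161 · (-4) + 43 · (15) = 1.

gcd(161, 43) = 1; s = -4, t = 15 (check: 161·(-4) + 43·15 = 1).


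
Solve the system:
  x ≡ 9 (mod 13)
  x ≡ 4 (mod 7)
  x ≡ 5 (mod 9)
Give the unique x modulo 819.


Moduli 13, 7, 9 are pairwise coprime; by CRT there is a unique solution modulo M = 13 · 7 · 9 = 819.
Solve pairwise, accumulating the modulus:
  Start with x ≡ 9 (mod 13).
  Combine with x ≡ 4 (mod 7): since gcd(13, 7) = 1, we get a unique residue mod 91.
    Write x = 9 + 13·t and substitute into x ≡ 4 (mod 7): 13·t ≡ 4 − 9 = -5 (mod 7).
    Reduce coefficients mod 7: 6·t ≡ 2 (mod 7).
    The inverse of 6 mod 7 is 6 (since 6·6 = 36 = 5·7 + 1), so t ≡ 6·2 = 12 ≡ 5 (mod 7).
    Then x = 9 + 13·5 = 74, valid modulo lcm(13, 7) = 91: x ≡ 74 (mod 91).
  Combine with x ≡ 5 (mod 9): since gcd(91, 9) = 1, we get a unique residue mod 819.
    Write x = 74 + 91·t and substitute into x ≡ 5 (mod 9): 91·t ≡ 5 − 74 = -69 (mod 9).
    Reduce coefficients mod 9: 1·t ≡ 3 (mod 9).
    So t ≡ 3 (mod 9).
    Then x = 74 + 91·3 = 347, valid modulo lcm(91, 9) = 819: x ≡ 347 (mod 819).
Verify: 347 mod 13 = 9 ✓, 347 mod 7 = 4 ✓, 347 mod 9 = 5 ✓.

x ≡ 347 (mod 819).


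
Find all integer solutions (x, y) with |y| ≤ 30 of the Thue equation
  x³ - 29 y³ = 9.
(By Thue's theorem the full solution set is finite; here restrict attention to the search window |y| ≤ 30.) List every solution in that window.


The equation is x³ - 29y³ = 9. For fixed y, x³ = 29·y³ + 9, so a solution requires the RHS to be a perfect cube.
Strategy: iterate y from -30 to 30, compute RHS = 29·y³ + 9, and check whether it is a (positive or negative) perfect cube.
Check small values of y:
  y = 0: RHS = 9 is not a perfect cube.
  y = 1: RHS = 38 is not a perfect cube.
  y = -1: RHS = -20 is not a perfect cube.
  y = 2: RHS = 241 is not a perfect cube.
  y = -2: RHS = -223 is not a perfect cube.
  y = 3: RHS = 792 is not a perfect cube.
  y = -3: RHS = -774 is not a perfect cube.
Continuing the search up to |y| = 30 finds no solutions either.
No (x, y) in the scanned range satisfies the equation.

No integer solutions with |y| ≤ 30.


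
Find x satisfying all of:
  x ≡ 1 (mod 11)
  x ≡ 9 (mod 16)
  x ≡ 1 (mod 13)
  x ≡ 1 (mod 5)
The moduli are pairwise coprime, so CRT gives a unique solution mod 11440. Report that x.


Product of moduli M = 11 · 16 · 13 · 5 = 11440.
Merge one congruence at a time:
  Start: x ≡ 1 (mod 11).
  Combine with x ≡ 9 (mod 16); new modulus lcm = 176.
    Write x = 1 + 11·t and substitute into x ≡ 9 (mod 16): 11·t ≡ 9 − 1 = 8 (mod 16).
    The inverse of 11 mod 16 is 3 (since 11·3 = 33 = 2·16 + 1), so t ≡ 3·8 = 24 ≡ 8 (mod 16).
    Then x = 1 + 11·8 = 89, valid modulo lcm(11, 16) = 176: x ≡ 89 (mod 176).
  Combine with x ≡ 1 (mod 13); new modulus lcm = 2288.
    Write x = 89 + 176·t and substitute into x ≡ 1 (mod 13): 176·t ≡ 1 − 89 = -88 (mod 13).
    Reduce coefficients mod 13: 7·t ≡ 3 (mod 13).
    The inverse of 7 mod 13 is 2 (since 7·2 = 14 = 1·13 + 1), so t ≡ 2·3 = 6 ≡ 6 (mod 13).
    Then x = 89 + 176·6 = 1145, valid modulo lcm(176, 13) = 2288: x ≡ 1145 (mod 2288).
  Combine with x ≡ 1 (mod 5); new modulus lcm = 11440.
    Write x = 1145 + 2288·t and substitute into x ≡ 1 (mod 5): 2288·t ≡ 1 − 1145 = -1144 (mod 5).
    Reduce coefficients mod 5: 3·t ≡ 1 (mod 5).
    The inverse of 3 mod 5 is 2 (since 3·2 = 6 = 1·5 + 1), so t ≡ 2·1 = 2 ≡ 2 (mod 5).
    Then x = 1145 + 2288·2 = 5721, valid modulo lcm(2288, 5) = 11440: x ≡ 5721 (mod 11440).
Verify against each original: 5721 mod 11 = 1, 5721 mod 16 = 9, 5721 mod 13 = 1, 5721 mod 5 = 1.

x ≡ 5721 (mod 11440).


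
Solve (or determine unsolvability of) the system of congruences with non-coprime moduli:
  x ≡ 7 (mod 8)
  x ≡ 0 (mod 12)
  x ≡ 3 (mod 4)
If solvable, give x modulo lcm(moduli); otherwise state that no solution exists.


Moduli 8, 12, 4 are not pairwise coprime, so CRT works modulo lcm(m_i) when all pairwise compatibility conditions hold.
Pairwise compatibility: gcd(m_i, m_j) must divide a_i - a_j for every pair.
Merge one congruence at a time:
  Start: x ≡ 7 (mod 8).
  Combine with x ≡ 0 (mod 12): gcd(8, 12) = 4, and 0 - 7 = -7 is NOT divisible by 4.
    ⇒ system is inconsistent (no integer solution).

No solution (the system is inconsistent).


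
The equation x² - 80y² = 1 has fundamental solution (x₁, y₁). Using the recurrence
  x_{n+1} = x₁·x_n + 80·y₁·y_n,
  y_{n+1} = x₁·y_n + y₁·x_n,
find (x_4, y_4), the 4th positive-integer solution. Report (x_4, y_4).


Step 1: Find the fundamental solution (x₁, y₁) of x² - 80y² = 1.
  Expand √80 as a continued fraction. a₀ = ⌊√80⌋ = 8; iterate m_{k+1} = d_k·a_k − m_k, d_{k+1} = (80 − m_{k+1}²)/d_k, a_{k+1} = ⌊(a₀ + m_{k+1})/d_{k+1}⌋ (starting m₀ = 0, d₀ = 1), with convergents p_k = a_k·p_{k-1} + p_{k-2}, q_k = a_k·q_{k-1} + q_{k-2} (p₋₁ = 1, q₋₁ = 0):
  k = 0: a₀ = 8; p₀/q₀ = 8/1; p₀² − 80·q₀² = 64 − 80 = -16.
  k = 1: m = 8, d = 16, a = ⌊(8 + 8)/16⌋ = 1; p/q = (1·8 + 1)/(1·1 + 0) = 9/1; p² − 80·q² = 81 − 80 = 1.
  The first convergent with p² − 80·q² = 1 gives the fundamental solution (x₁, y₁) = (9, 1).
Step 2: Apply the recurrence (x_{n+1}, y_{n+1}) = (x₁x_n + 80y₁y_n, x₁y_n + y₁x_n) repeatedly.
  From (x_1, y_1) = (9, 1): x_2 = 9·9 + 80·1·1 = 161; y_2 = 9·1 + 1·9 = 18.
  From (x_2, y_2) = (161, 18): x_3 = 9·161 + 80·1·18 = 2889; y_3 = 9·18 + 1·161 = 323.
  From (x_3, y_3) = (2889, 323): x_4 = 9·2889 + 80·1·323 = 51841; y_4 = 9·323 + 1·2889 = 5796.
Step 3: Verify x_4² - 80·y_4² = 2687489281 - 2687489280 = 1 (should be 1). ✓

(x_1, y_1) = (9, 1); (x_4, y_4) = (51841, 5796).


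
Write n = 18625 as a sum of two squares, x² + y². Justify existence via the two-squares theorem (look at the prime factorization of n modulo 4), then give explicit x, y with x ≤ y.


Step 1: Factor n = 18625 = 5^3 · 149.
Step 2: Check the mod-4 condition on each prime factor: 5 ≡ 1 (mod 4), exponent 3; 149 ≡ 1 (mod 4), exponent 1.
All primes ≡ 3 (mod 4) appear to even exponent (or don't appear), so by the two-squares theorem n IS expressible as a sum of two squares.
Step 3: Build a representation. Group n = k² · m with k = 5 and m = 5 · 149 = 745 (a product of primes ≡ 1 (mod 4)); a representation of m scales to one of n via (k·x)² + (k·y)² = k²(x² + y²). Each prime p ≡ 1 (mod 4) is itself a sum of two squares; find a² by testing p − a² for a perfect square:
  5: 5 − 1² = 4 = 2² ⇒ 5 = 1² + 2².
  149: 149 − 1² = 148, 149 − 2² = 145, 149 − 3² = 140, 149 − 4² = 133, 149 − 5² = 124, 149 − 6² = 113, 149 − 7² = 100 = 10² ⇒ 149 = 7² + 10².
  Combine using the Brahmagupta–Fibonacci identity (a² + b²)(c² + d²) = (ac − bd)² + (ad + bc)² = (ac + bd)² + (ad − bc)²:
  5 · 149 = 745: from (1² + 2²)(7² + 10²), take (1·7 − 2·10, 1·10 + 2·7) = (7 − 20, 10 + 14) = (-13, 24); dropping signs (only squares matter) gives (13, 24); check 13² + 24² = 169 + 576 = 745 ✓.
  Scale by k = 5: (5·13, 5·24) = (65, 120).
Step 4: Order so x ≤ y and verify: 65² + 120² = 4225 + 14400 = 18625 = n. ✓

n = 18625 = 65² + 120² (one valid representation with x ≤ y).


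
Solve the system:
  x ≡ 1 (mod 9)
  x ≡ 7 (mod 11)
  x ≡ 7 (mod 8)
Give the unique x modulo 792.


Moduli 9, 11, 8 are pairwise coprime; by CRT there is a unique solution modulo M = 9 · 11 · 8 = 792.
Solve pairwise, accumulating the modulus:
  Start with x ≡ 1 (mod 9).
  Combine with x ≡ 7 (mod 11): since gcd(9, 11) = 1, we get a unique residue mod 99.
    Write x = 1 + 9·t and substitute into x ≡ 7 (mod 11): 9·t ≡ 7 − 1 = 6 (mod 11).
    The inverse of 9 mod 11 is 5 (since 9·5 = 45 = 4·11 + 1), so t ≡ 5·6 = 30 ≡ 8 (mod 11).
    Then x = 1 + 9·8 = 73, valid modulo lcm(9, 11) = 99: x ≡ 73 (mod 99).
  Combine with x ≡ 7 (mod 8): since gcd(99, 8) = 1, we get a unique residue mod 792.
    Write x = 73 + 99·t and substitute into x ≡ 7 (mod 8): 99·t ≡ 7 − 73 = -66 (mod 8).
    Reduce coefficients mod 8: 3·t ≡ 6 (mod 8).
    The inverse of 3 mod 8 is 3 (since 3·3 = 9 = 1·8 + 1), so t ≡ 3·6 = 18 ≡ 2 (mod 8).
    Then x = 73 + 99·2 = 271, valid modulo lcm(99, 8) = 792: x ≡ 271 (mod 792).
Verify: 271 mod 9 = 1 ✓, 271 mod 11 = 7 ✓, 271 mod 8 = 7 ✓.

x ≡ 271 (mod 792).


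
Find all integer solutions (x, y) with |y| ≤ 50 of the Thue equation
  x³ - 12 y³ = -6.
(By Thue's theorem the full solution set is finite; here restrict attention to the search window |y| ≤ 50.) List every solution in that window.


The equation is x³ - 12y³ = -6. For fixed y, x³ = 12·y³ − 6, so a solution requires the RHS to be a perfect cube.
Strategy: iterate y from -50 to 50, compute RHS = 12·y³ − 6, and check whether it is a (positive or negative) perfect cube.
Check small values of y:
  y = 0: RHS = -6 is not a perfect cube.
  y = 1: RHS = 6 is not a perfect cube.
  y = -1: RHS = -18 is not a perfect cube.
  y = 2: RHS = 90 is not a perfect cube.
  y = -2: RHS = -102 is not a perfect cube.
  y = 3: RHS = 318 is not a perfect cube.
  y = -3: RHS = -330 is not a perfect cube.
Continuing the search up to |y| = 50 finds no solutions either.
No (x, y) in the scanned range satisfies the equation.

No integer solutions with |y| ≤ 50.


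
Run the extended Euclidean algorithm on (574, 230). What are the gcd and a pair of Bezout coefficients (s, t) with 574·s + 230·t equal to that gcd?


Euclidean algorithm on (574, 230) — divide until remainder is 0:
  574 = 2 · 230 + 114
  230 = 2 · 114 + 2
  114 = 57 · 2 + 0
gcd(574, 230) = 2.
Track Bezout coefficients alongside the remainders: start with r₀ = 574 = a·1 + b·0 (s = 1, t = 0) and r₁ = 230 = a·0 + b·1 (s = 0, t = 1); each new remainder r_{k+1} = r_{k-1} − q_k·r_k inherits s_{k+1} = s_{k-1} − q_k·s_k, t_{k+1} = t_{k-1} − q_k·t_k, so r_k = a·s_k + b·t_k at every step:
  q = 2: r = 114, s = 1 − 2·0 = 1, t = 0 − 2·1 = -2  (check: 574·1 + 230·(-2) = 114)
  q = 2: r = 2, s = 0 − 2·1 = -2, t = 1 − 2·(-2) = 5  (check: 574·(-2) + 230·5 = 2)
The row with r = 2 (the gcd) gives the Bezout coefficients s = -2, t = 5.
Result: 574 · (-2) + 230 · (5) = 2.

gcd(574, 230) = 2; s = -2, t = 5 (check: 574·(-2) + 230·5 = 2).


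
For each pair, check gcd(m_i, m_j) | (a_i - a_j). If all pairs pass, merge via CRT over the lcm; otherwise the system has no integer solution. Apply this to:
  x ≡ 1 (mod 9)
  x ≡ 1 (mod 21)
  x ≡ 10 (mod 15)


Moduli 9, 21, 15 are not pairwise coprime, so CRT works modulo lcm(m_i) when all pairwise compatibility conditions hold.
Pairwise compatibility: gcd(m_i, m_j) must divide a_i - a_j for every pair.
Merge one congruence at a time:
  Start: x ≡ 1 (mod 9).
  Combine with x ≡ 1 (mod 21): gcd(9, 21) = 3; 1 - 1 = 0, which IS divisible by 3, so compatible.
    Write x = 1 + 9·t and substitute into x ≡ 1 (mod 21): 9·t ≡ 1 − 1 = 0 (mod 21).
    Divide the congruence (and modulus) by g = 3: 3·t ≡ 0 (mod 7).
    The inverse of 3 mod 7 is 5 (since 3·5 = 15 = 2·7 + 1), so t ≡ 5·0 = 0 ≡ 0 (mod 7).
    Then x = 1 + 9·0 = 1, valid modulo lcm(9, 21) = 63: x ≡ 1 (mod 63).
  Combine with x ≡ 10 (mod 15): gcd(63, 15) = 3; 10 - 1 = 9, which IS divisible by 3, so compatible.
    Write x = 1 + 63·t and substitute into x ≡ 10 (mod 15): 63·t ≡ 10 − 1 = 9 (mod 15).
    Divide the congruence (and modulus) by g = 3: 21·t ≡ 3 (mod 5).
    Reduce coefficients mod 5: 1·t ≡ 3 (mod 5).
    So t ≡ 3 (mod 5).
    Then x = 1 + 63·3 = 190, valid modulo lcm(63, 15) = 315: x ≡ 190 (mod 315).
Verify: 190 mod 9 = 1, 190 mod 21 = 1, 190 mod 15 = 10.

x ≡ 190 (mod 315).


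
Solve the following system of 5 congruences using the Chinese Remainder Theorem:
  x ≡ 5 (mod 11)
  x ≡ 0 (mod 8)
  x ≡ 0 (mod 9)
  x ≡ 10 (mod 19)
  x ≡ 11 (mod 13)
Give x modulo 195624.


Product of moduli M = 11 · 8 · 9 · 19 · 13 = 195624.
Merge one congruence at a time:
  Start: x ≡ 5 (mod 11).
  Combine with x ≡ 0 (mod 8); new modulus lcm = 88.
    Write x = 5 + 11·t and substitute into x ≡ 0 (mod 8): 11·t ≡ 0 − 5 = -5 (mod 8).
    Reduce coefficients mod 8: 3·t ≡ 3 (mod 8).
    The inverse of 3 mod 8 is 3 (since 3·3 = 9 = 1·8 + 1), so t ≡ 3·3 = 9 ≡ 1 (mod 8).
    Then x = 5 + 11·1 = 16, valid modulo lcm(11, 8) = 88: x ≡ 16 (mod 88).
  Combine with x ≡ 0 (mod 9); new modulus lcm = 792.
    Write x = 16 + 88·t and substitute into x ≡ 0 (mod 9): 88·t ≡ 0 − 16 = -16 (mod 9).
    Reduce coefficients mod 9: 7·t ≡ 2 (mod 9).
    The inverse of 7 mod 9 is 4 (since 7·4 = 28 = 3·9 + 1), so t ≡ 4·2 = 8 ≡ 8 (mod 9).
    Then x = 16 + 88·8 = 720, valid modulo lcm(88, 9) = 792: x ≡ 720 (mod 792).
  Combine with x ≡ 10 (mod 19); new modulus lcm = 15048.
    Write x = 720 + 792·t and substitute into x ≡ 10 (mod 19): 792·t ≡ 10 − 720 = -710 (mod 19).
    Reduce coefficients mod 19: 13·t ≡ 12 (mod 19).
    The inverse of 13 mod 19 is 3 (since 13·3 = 39 = 2·19 + 1), so t ≡ 3·12 = 36 ≡ 17 (mod 19).
    Then x = 720 + 792·17 = 14184, valid modulo lcm(792, 19) = 15048: x ≡ 14184 (mod 15048).
  Combine with x ≡ 11 (mod 13); new modulus lcm = 195624.
    Write x = 14184 + 15048·t and substitute into x ≡ 11 (mod 13): 15048·t ≡ 11 − 14184 = -14173 (mod 13).
    Reduce coefficients mod 13: 7·t ≡ 10 (mod 13).
    The inverse of 7 mod 13 is 2 (since 7·2 = 14 = 1·13 + 1), so t ≡ 2·10 = 20 ≡ 7 (mod 13).
    Then x = 14184 + 15048·7 = 119520, valid modulo lcm(15048, 13) = 195624: x ≡ 119520 (mod 195624).
Verify against each original: 119520 mod 11 = 5, 119520 mod 8 = 0, 119520 mod 9 = 0, 119520 mod 19 = 10, 119520 mod 13 = 11.

x ≡ 119520 (mod 195624).


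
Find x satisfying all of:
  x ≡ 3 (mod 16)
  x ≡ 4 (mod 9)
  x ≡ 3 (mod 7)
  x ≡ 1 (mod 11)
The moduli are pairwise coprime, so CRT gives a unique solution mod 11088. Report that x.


Product of moduli M = 16 · 9 · 7 · 11 = 11088.
Merge one congruence at a time:
  Start: x ≡ 3 (mod 16).
  Combine with x ≡ 4 (mod 9); new modulus lcm = 144.
    Write x = 3 + 16·t and substitute into x ≡ 4 (mod 9): 16·t ≡ 4 − 3 = 1 (mod 9).
    Reduce coefficients mod 9: 7·t ≡ 1 (mod 9).
    The inverse of 7 mod 9 is 4 (since 7·4 = 28 = 3·9 + 1), so t ≡ 4·1 = 4 ≡ 4 (mod 9).
    Then x = 3 + 16·4 = 67, valid modulo lcm(16, 9) = 144: x ≡ 67 (mod 144).
  Combine with x ≡ 3 (mod 7); new modulus lcm = 1008.
    Write x = 67 + 144·t and substitute into x ≡ 3 (mod 7): 144·t ≡ 3 − 67 = -64 (mod 7).
    Reduce coefficients mod 7: 4·t ≡ 6 (mod 7).
    The inverse of 4 mod 7 is 2 (since 4·2 = 8 = 1·7 + 1), so t ≡ 2·6 = 12 ≡ 5 (mod 7).
    Then x = 67 + 144·5 = 787, valid modulo lcm(144, 7) = 1008: x ≡ 787 (mod 1008).
  Combine with x ≡ 1 (mod 11); new modulus lcm = 11088.
    Write x = 787 + 1008·t and substitute into x ≡ 1 (mod 11): 1008·t ≡ 1 − 787 = -786 (mod 11).
    Reduce coefficients mod 11: 7·t ≡ 6 (mod 11).
    The inverse of 7 mod 11 is 8 (since 7·8 = 56 = 5·11 + 1), so t ≡ 8·6 = 48 ≡ 4 (mod 11).
    Then x = 787 + 1008·4 = 4819, valid modulo lcm(1008, 11) = 11088: x ≡ 4819 (mod 11088).
Verify against each original: 4819 mod 16 = 3, 4819 mod 9 = 4, 4819 mod 7 = 3, 4819 mod 11 = 1.

x ≡ 4819 (mod 11088).


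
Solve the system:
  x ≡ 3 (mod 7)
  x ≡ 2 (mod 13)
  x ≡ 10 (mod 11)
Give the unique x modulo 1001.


Moduli 7, 13, 11 are pairwise coprime; by CRT there is a unique solution modulo M = 7 · 13 · 11 = 1001.
Solve pairwise, accumulating the modulus:
  Start with x ≡ 3 (mod 7).
  Combine with x ≡ 2 (mod 13): since gcd(7, 13) = 1, we get a unique residue mod 91.
    Write x = 3 + 7·t and substitute into x ≡ 2 (mod 13): 7·t ≡ 2 − 3 = -1 (mod 13).
    Reduce coefficients mod 13: 7·t ≡ 12 (mod 13).
    The inverse of 7 mod 13 is 2 (since 7·2 = 14 = 1·13 + 1), so t ≡ 2·12 = 24 ≡ 11 (mod 13).
    Then x = 3 + 7·11 = 80, valid modulo lcm(7, 13) = 91: x ≡ 80 (mod 91).
  Combine with x ≡ 10 (mod 11): since gcd(91, 11) = 1, we get a unique residue mod 1001.
    Write x = 80 + 91·t and substitute into x ≡ 10 (mod 11): 91·t ≡ 10 − 80 = -70 (mod 11).
    Reduce coefficients mod 11: 3·t ≡ 7 (mod 11).
    The inverse of 3 mod 11 is 4 (since 3·4 = 12 = 1·11 + 1), so t ≡ 4·7 = 28 ≡ 6 (mod 11).
    Then x = 80 + 91·6 = 626, valid modulo lcm(91, 11) = 1001: x ≡ 626 (mod 1001).
Verify: 626 mod 7 = 3 ✓, 626 mod 13 = 2 ✓, 626 mod 11 = 10 ✓.

x ≡ 626 (mod 1001).


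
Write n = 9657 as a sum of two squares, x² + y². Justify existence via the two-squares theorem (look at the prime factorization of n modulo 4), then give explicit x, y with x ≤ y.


Step 1: Factor n = 9657 = 3^2 · 29 · 37.
Step 2: Check the mod-4 condition on each prime factor: 3 ≡ 3 (mod 4), exponent 2 (must be even); 29 ≡ 1 (mod 4), exponent 1; 37 ≡ 1 (mod 4), exponent 1.
All primes ≡ 3 (mod 4) appear to even exponent (or don't appear), so by the two-squares theorem n IS expressible as a sum of two squares.
Step 3: Build a representation. Group n = k² · m with k = 3 and m = 29 · 37 = 1073 (a product of primes ≡ 1 (mod 4)); a representation of m scales to one of n via (k·x)² + (k·y)² = k²(x² + y²). Each prime p ≡ 1 (mod 4) is itself a sum of two squares; find a² by testing p − a² for a perfect square:
  29: 29 − 1² = 28, 29 − 2² = 25 = 5² ⇒ 29 = 2² + 5².
  37: 37 − 1² = 36 = 6² ⇒ 37 = 1² + 6².
  Combine using the Brahmagupta–Fibonacci identity (a² + b²)(c² + d²) = (ac − bd)² + (ad + bc)² = (ac + bd)² + (ad − bc)²:
  29 · 37 = 1073: from (2² + 5²)(1² + 6²), take (2·1 − 5·6, 2·6 + 5·1) = (2 − 30, 12 + 5) = (-28, 17); dropping signs (only squares matter) gives (28, 17); check 28² + 17² = 784 + 289 = 1073 ✓.
  Scale by k = 3: (3·28, 3·17) = (84, 51).
Step 4: Order so x ≤ y and verify: 51² + 84² = 2601 + 7056 = 9657 = n. ✓

n = 9657 = 51² + 84² (one valid representation with x ≤ y).


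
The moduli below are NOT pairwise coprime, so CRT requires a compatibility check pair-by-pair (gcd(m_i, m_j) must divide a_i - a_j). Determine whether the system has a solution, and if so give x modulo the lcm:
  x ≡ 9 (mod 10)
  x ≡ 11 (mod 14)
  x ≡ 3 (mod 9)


Moduli 10, 14, 9 are not pairwise coprime, so CRT works modulo lcm(m_i) when all pairwise compatibility conditions hold.
Pairwise compatibility: gcd(m_i, m_j) must divide a_i - a_j for every pair.
Merge one congruence at a time:
  Start: x ≡ 9 (mod 10).
  Combine with x ≡ 11 (mod 14): gcd(10, 14) = 2; 11 - 9 = 2, which IS divisible by 2, so compatible.
    Write x = 9 + 10·t and substitute into x ≡ 11 (mod 14): 10·t ≡ 11 − 9 = 2 (mod 14).
    Divide the congruence (and modulus) by g = 2: 5·t ≡ 1 (mod 7).
    The inverse of 5 mod 7 is 3 (since 5·3 = 15 = 2·7 + 1), so t ≡ 3·1 = 3 ≡ 3 (mod 7).
    Then x = 9 + 10·3 = 39, valid modulo lcm(10, 14) = 70: x ≡ 39 (mod 70).
  Combine with x ≡ 3 (mod 9): gcd(70, 9) = 1; 3 - 39 = -36, which IS divisible by 1, so compatible.
    Write x = 39 + 70·t and substitute into x ≡ 3 (mod 9): 70·t ≡ 3 − 39 = -36 (mod 9).
    Reduce coefficients mod 9: 7·t ≡ 0 (mod 9).
    The inverse of 7 mod 9 is 4 (since 7·4 = 28 = 3·9 + 1), so t ≡ 4·0 = 0 ≡ 0 (mod 9).
    Then x = 39 + 70·0 = 39, valid modulo lcm(70, 9) = 630: x ≡ 39 (mod 630).
Verify: 39 mod 10 = 9, 39 mod 14 = 11, 39 mod 9 = 3.

x ≡ 39 (mod 630).


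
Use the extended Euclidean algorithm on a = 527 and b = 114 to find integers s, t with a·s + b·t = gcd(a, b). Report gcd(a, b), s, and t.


Euclidean algorithm on (527, 114) — divide until remainder is 0:
  527 = 4 · 114 + 71
  114 = 1 · 71 + 43
  71 = 1 · 43 + 28
  43 = 1 · 28 + 15
  28 = 1 · 15 + 13
  15 = 1 · 13 + 2
  13 = 6 · 2 + 1
  2 = 2 · 1 + 0
gcd(527, 114) = 1.
Track Bezout coefficients alongside the remainders: start with r₀ = 527 = a·1 + b·0 (s = 1, t = 0) and r₁ = 114 = a·0 + b·1 (s = 0, t = 1); each new remainder r_{k+1} = r_{k-1} − q_k·r_k inherits s_{k+1} = s_{k-1} − q_k·s_k, t_{k+1} = t_{k-1} − q_k·t_k, so r_k = a·s_k + b·t_k at every step:
  q = 4: r = 71, s = 1 − 4·0 = 1, t = 0 − 4·1 = -4  (check: 527·1 + 114·(-4) = 71)
  q = 1: r = 43, s = 0 − 1·1 = -1, t = 1 − 1·(-4) = 5  (check: 527·(-1) + 114·5 = 43)
  q = 1: r = 28, s = 1 − 1·(-1) = 2, t = -4 − 1·5 = -9  (check: 527·2 + 114·(-9) = 28)
  q = 1: r = 15, s = -1 − 1·2 = -3, t = 5 − 1·(-9) = 14  (check: 527·(-3) + 114·14 = 15)
  q = 1: r = 13, s = 2 − 1·(-3) = 5, t = -9 − 1·14 = -23  (check: 527·5 + 114·(-23) = 13)
  q = 1: r = 2, s = -3 − 1·5 = -8, t = 14 − 1·(-23) = 37  (check: 527·(-8) + 114·37 = 2)
  q = 6: r = 1, s = 5 − 6·(-8) = 53, t = -23 − 6·37 = -245  (check: 527·53 + 114·(-245) = 1)
The row with r = 1 (the gcd) gives the Bezout coefficients s = 53, t = -245.
Result: 527 · (53) + 114 · (-245) = 1.

gcd(527, 114) = 1; s = 53, t = -245 (check: 527·53 + 114·(-245) = 1).


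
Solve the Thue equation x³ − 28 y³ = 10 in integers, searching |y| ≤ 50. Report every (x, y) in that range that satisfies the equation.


The equation is x³ - 28y³ = 10. For fixed y, x³ = 28·y³ + 10, so a solution requires the RHS to be a perfect cube.
Strategy: iterate y from -50 to 50, compute RHS = 28·y³ + 10, and check whether it is a (positive or negative) perfect cube.
Check small values of y:
  y = 0: RHS = 10 is not a perfect cube.
  y = 1: RHS = 38 is not a perfect cube.
  y = -1: RHS = -18 is not a perfect cube.
  y = 2: RHS = 234 is not a perfect cube.
  y = -2: RHS = -214 is not a perfect cube.
  y = 3: RHS = 766 is not a perfect cube.
  y = -3: RHS = -746 is not a perfect cube.
Continuing the search up to |y| = 50 finds no solutions either.
No (x, y) in the scanned range satisfies the equation.

No integer solutions with |y| ≤ 50.


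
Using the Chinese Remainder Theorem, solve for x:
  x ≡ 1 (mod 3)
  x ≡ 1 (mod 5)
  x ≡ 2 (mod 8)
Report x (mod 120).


Moduli 3, 5, 8 are pairwise coprime; by CRT there is a unique solution modulo M = 3 · 5 · 8 = 120.
Solve pairwise, accumulating the modulus:
  Start with x ≡ 1 (mod 3).
  Combine with x ≡ 1 (mod 5): since gcd(3, 5) = 1, we get a unique residue mod 15.
    Write x = 1 + 3·t and substitute into x ≡ 1 (mod 5): 3·t ≡ 1 − 1 = 0 (mod 5).
    The inverse of 3 mod 5 is 2 (since 3·2 = 6 = 1·5 + 1), so t ≡ 2·0 = 0 ≡ 0 (mod 5).
    Then x = 1 + 3·0 = 1, valid modulo lcm(3, 5) = 15: x ≡ 1 (mod 15).
  Combine with x ≡ 2 (mod 8): since gcd(15, 8) = 1, we get a unique residue mod 120.
    Write x = 1 + 15·t and substitute into x ≡ 2 (mod 8): 15·t ≡ 2 − 1 = 1 (mod 8).
    Reduce coefficients mod 8: 7·t ≡ 1 (mod 8).
    The inverse of 7 mod 8 is 7 (since 7·7 = 49 = 6·8 + 1), so t ≡ 7·1 = 7 ≡ 7 (mod 8).
    Then x = 1 + 15·7 = 106, valid modulo lcm(15, 8) = 120: x ≡ 106 (mod 120).
Verify: 106 mod 3 = 1 ✓, 106 mod 5 = 1 ✓, 106 mod 8 = 2 ✓.

x ≡ 106 (mod 120).


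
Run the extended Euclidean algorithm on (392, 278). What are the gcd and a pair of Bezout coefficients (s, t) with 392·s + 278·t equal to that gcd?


Euclidean algorithm on (392, 278) — divide until remainder is 0:
  392 = 1 · 278 + 114
  278 = 2 · 114 + 50
  114 = 2 · 50 + 14
  50 = 3 · 14 + 8
  14 = 1 · 8 + 6
  8 = 1 · 6 + 2
  6 = 3 · 2 + 0
gcd(392, 278) = 2.
Track Bezout coefficients alongside the remainders: start with r₀ = 392 = a·1 + b·0 (s = 1, t = 0) and r₁ = 278 = a·0 + b·1 (s = 0, t = 1); each new remainder r_{k+1} = r_{k-1} − q_k·r_k inherits s_{k+1} = s_{k-1} − q_k·s_k, t_{k+1} = t_{k-1} − q_k·t_k, so r_k = a·s_k + b·t_k at every step:
  q = 1: r = 114, s = 1 − 1·0 = 1, t = 0 − 1·1 = -1  (check: 392·1 + 278·(-1) = 114)
  q = 2: r = 50, s = 0 − 2·1 = -2, t = 1 − 2·(-1) = 3  (check: 392·(-2) + 278·3 = 50)
  q = 2: r = 14, s = 1 − 2·(-2) = 5, t = -1 − 2·3 = -7  (check: 392·5 + 278·(-7) = 14)
  q = 3: r = 8, s = -2 − 3·5 = -17, t = 3 − 3·(-7) = 24  (check: 392·(-17) + 278·24 = 8)
  q = 1: r = 6, s = 5 − 1·(-17) = 22, t = -7 − 1·24 = -31  (check: 392·22 + 278·(-31) = 6)
  q = 1: r = 2, s = -17 − 1·22 = -39, t = 24 − 1·(-31) = 55  (check: 392·(-39) + 278·55 = 2)
The row with r = 2 (the gcd) gives the Bezout coefficients s = -39, t = 55.
Result: 392 · (-39) + 278 · (55) = 2.

gcd(392, 278) = 2; s = -39, t = 55 (check: 392·(-39) + 278·55 = 2).


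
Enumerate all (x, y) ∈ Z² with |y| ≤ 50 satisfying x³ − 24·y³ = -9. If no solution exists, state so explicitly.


The equation is x³ - 24y³ = -9. For fixed y, x³ = 24·y³ − 9, so a solution requires the RHS to be a perfect cube.
Strategy: iterate y from -50 to 50, compute RHS = 24·y³ − 9, and check whether it is a (positive or negative) perfect cube.
Check small values of y:
  y = 0: RHS = -9 is not a perfect cube.
  y = 1: RHS = 15 is not a perfect cube.
  y = -1: RHS = -33 is not a perfect cube.
  y = 2: RHS = 183 is not a perfect cube.
  y = -2: RHS = -201 is not a perfect cube.
  y = 3: RHS = 639 is not a perfect cube.
  y = -3: RHS = -657 is not a perfect cube.
Continuing the search up to |y| = 50 finds no solutions either.
No (x, y) in the scanned range satisfies the equation.

No integer solutions with |y| ≤ 50.


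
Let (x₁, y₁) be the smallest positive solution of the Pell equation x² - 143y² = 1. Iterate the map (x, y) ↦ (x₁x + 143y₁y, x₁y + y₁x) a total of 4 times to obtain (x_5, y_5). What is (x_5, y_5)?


Step 1: Find the fundamental solution (x₁, y₁) of x² - 143y² = 1.
  Expand √143 as a continued fraction. a₀ = ⌊√143⌋ = 11; iterate m_{k+1} = d_k·a_k − m_k, d_{k+1} = (143 − m_{k+1}²)/d_k, a_{k+1} = ⌊(a₀ + m_{k+1})/d_{k+1}⌋ (starting m₀ = 0, d₀ = 1), with convergents p_k = a_k·p_{k-1} + p_{k-2}, q_k = a_k·q_{k-1} + q_{k-2} (p₋₁ = 1, q₋₁ = 0):
  k = 0: a₀ = 11; p₀/q₀ = 11/1; p₀² − 143·q₀² = 121 − 143 = -22.
  k = 1: m = 11, d = 22, a = ⌊(11 + 11)/22⌋ = 1; p/q = (1·11 + 1)/(1·1 + 0) = 12/1; p² − 143·q² = 144 − 143 = 1.
  The first convergent with p² − 143·q² = 1 gives the fundamental solution (x₁, y₁) = (12, 1).
Step 2: Apply the recurrence (x_{n+1}, y_{n+1}) = (x₁x_n + 143y₁y_n, x₁y_n + y₁x_n) repeatedly.
  From (x_1, y_1) = (12, 1): x_2 = 12·12 + 143·1·1 = 287; y_2 = 12·1 + 1·12 = 24.
  From (x_2, y_2) = (287, 24): x_3 = 12·287 + 143·1·24 = 6876; y_3 = 12·24 + 1·287 = 575.
  From (x_3, y_3) = (6876, 575): x_4 = 12·6876 + 143·1·575 = 164737; y_4 = 12·575 + 1·6876 = 13776.
  From (x_4, y_4) = (164737, 13776): x_5 = 12·164737 + 143·1·13776 = 3946812; y_5 = 12·13776 + 1·164737 = 330049.
Step 3: Verify x_5² - 143·y_5² = 15577324963344 - 15577324963343 = 1 (should be 1). ✓

(x_1, y_1) = (12, 1); (x_5, y_5) = (3946812, 330049).


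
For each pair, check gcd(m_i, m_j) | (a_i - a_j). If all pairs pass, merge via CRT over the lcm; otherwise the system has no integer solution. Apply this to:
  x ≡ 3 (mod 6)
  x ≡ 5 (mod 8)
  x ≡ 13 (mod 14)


Moduli 6, 8, 14 are not pairwise coprime, so CRT works modulo lcm(m_i) when all pairwise compatibility conditions hold.
Pairwise compatibility: gcd(m_i, m_j) must divide a_i - a_j for every pair.
Merge one congruence at a time:
  Start: x ≡ 3 (mod 6).
  Combine with x ≡ 5 (mod 8): gcd(6, 8) = 2; 5 - 3 = 2, which IS divisible by 2, so compatible.
    Write x = 3 + 6·t and substitute into x ≡ 5 (mod 8): 6·t ≡ 5 − 3 = 2 (mod 8).
    Divide the congruence (and modulus) by g = 2: 3·t ≡ 1 (mod 4).
    The inverse of 3 mod 4 is 3 (since 3·3 = 9 = 2·4 + 1), so t ≡ 3·1 = 3 ≡ 3 (mod 4).
    Then x = 3 + 6·3 = 21, valid modulo lcm(6, 8) = 24: x ≡ 21 (mod 24).
  Combine with x ≡ 13 (mod 14): gcd(24, 14) = 2; 13 - 21 = -8, which IS divisible by 2, so compatible.
    Write x = 21 + 24·t and substitute into x ≡ 13 (mod 14): 24·t ≡ 13 − 21 = -8 (mod 14).
    Divide the congruence (and modulus) by g = 2: 12·t ≡ -4 (mod 7).
    Reduce coefficients mod 7: 5·t ≡ 3 (mod 7).
    The inverse of 5 mod 7 is 3 (since 5·3 = 15 = 2·7 + 1), so t ≡ 3·3 = 9 ≡ 2 (mod 7).
    Then x = 21 + 24·2 = 69, valid modulo lcm(24, 14) = 168: x ≡ 69 (mod 168).
Verify: 69 mod 6 = 3, 69 mod 8 = 5, 69 mod 14 = 13.

x ≡ 69 (mod 168).


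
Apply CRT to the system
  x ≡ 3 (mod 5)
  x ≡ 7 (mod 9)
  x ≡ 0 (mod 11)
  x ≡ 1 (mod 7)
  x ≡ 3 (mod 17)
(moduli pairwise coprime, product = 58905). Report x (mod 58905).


Product of moduli M = 5 · 9 · 11 · 7 · 17 = 58905.
Merge one congruence at a time:
  Start: x ≡ 3 (mod 5).
  Combine with x ≡ 7 (mod 9); new modulus lcm = 45.
    Write x = 3 + 5·t and substitute into x ≡ 7 (mod 9): 5·t ≡ 7 − 3 = 4 (mod 9).
    The inverse of 5 mod 9 is 2 (since 5·2 = 10 = 1·9 + 1), so t ≡ 2·4 = 8 ≡ 8 (mod 9).
    Then x = 3 + 5·8 = 43, valid modulo lcm(5, 9) = 45: x ≡ 43 (mod 45).
  Combine with x ≡ 0 (mod 11); new modulus lcm = 495.
    Write x = 43 + 45·t and substitute into x ≡ 0 (mod 11): 45·t ≡ 0 − 43 = -43 (mod 11).
    Reduce coefficients mod 11: 1·t ≡ 1 (mod 11).
    So t ≡ 1 (mod 11).
    Then x = 43 + 45·1 = 88, valid modulo lcm(45, 11) = 495: x ≡ 88 (mod 495).
  Combine with x ≡ 1 (mod 7); new modulus lcm = 3465.
    Write x = 88 + 495·t and substitute into x ≡ 1 (mod 7): 495·t ≡ 1 − 88 = -87 (mod 7).
    Reduce coefficients mod 7: 5·t ≡ 4 (mod 7).
    The inverse of 5 mod 7 is 3 (since 5·3 = 15 = 2·7 + 1), so t ≡ 3·4 = 12 ≡ 5 (mod 7).
    Then x = 88 + 495·5 = 2563, valid modulo lcm(495, 7) = 3465: x ≡ 2563 (mod 3465).
  Combine with x ≡ 3 (mod 17); new modulus lcm = 58905.
    Write x = 2563 + 3465·t and substitute into x ≡ 3 (mod 17): 3465·t ≡ 3 − 2563 = -2560 (mod 17).
    Reduce coefficients mod 17: 14·t ≡ 7 (mod 17).
    The inverse of 14 mod 17 is 11 (since 14·11 = 154 = 9·17 + 1), so t ≡ 11·7 = 77 ≡ 9 (mod 17).
    Then x = 2563 + 3465·9 = 33748, valid modulo lcm(3465, 17) = 58905: x ≡ 33748 (mod 58905).
Verify against each original: 33748 mod 5 = 3, 33748 mod 9 = 7, 33748 mod 11 = 0, 33748 mod 7 = 1, 33748 mod 17 = 3.

x ≡ 33748 (mod 58905).


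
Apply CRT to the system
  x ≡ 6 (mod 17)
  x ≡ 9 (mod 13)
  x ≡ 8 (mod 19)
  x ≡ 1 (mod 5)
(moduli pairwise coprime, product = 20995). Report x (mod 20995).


Product of moduli M = 17 · 13 · 19 · 5 = 20995.
Merge one congruence at a time:
  Start: x ≡ 6 (mod 17).
  Combine with x ≡ 9 (mod 13); new modulus lcm = 221.
    Write x = 6 + 17·t and substitute into x ≡ 9 (mod 13): 17·t ≡ 9 − 6 = 3 (mod 13).
    Reduce coefficients mod 13: 4·t ≡ 3 (mod 13).
    The inverse of 4 mod 13 is 10 (since 4·10 = 40 = 3·13 + 1), so t ≡ 10·3 = 30 ≡ 4 (mod 13).
    Then x = 6 + 17·4 = 74, valid modulo lcm(17, 13) = 221: x ≡ 74 (mod 221).
  Combine with x ≡ 8 (mod 19); new modulus lcm = 4199.
    Write x = 74 + 221·t and substitute into x ≡ 8 (mod 19): 221·t ≡ 8 − 74 = -66 (mod 19).
    Reduce coefficients mod 19: 12·t ≡ 10 (mod 19).
    The inverse of 12 mod 19 is 8 (since 12·8 = 96 = 5·19 + 1), so t ≡ 8·10 = 80 ≡ 4 (mod 19).
    Then x = 74 + 221·4 = 958, valid modulo lcm(221, 19) = 4199: x ≡ 958 (mod 4199).
  Combine with x ≡ 1 (mod 5); new modulus lcm = 20995.
    Write x = 958 + 4199·t and substitute into x ≡ 1 (mod 5): 4199·t ≡ 1 − 958 = -957 (mod 5).
    Reduce coefficients mod 5: 4·t ≡ 3 (mod 5).
    The inverse of 4 mod 5 is 4 (since 4·4 = 16 = 3·5 + 1), so t ≡ 4·3 = 12 ≡ 2 (mod 5).
    Then x = 958 + 4199·2 = 9356, valid modulo lcm(4199, 5) = 20995: x ≡ 9356 (mod 20995).
Verify against each original: 9356 mod 17 = 6, 9356 mod 13 = 9, 9356 mod 19 = 8, 9356 mod 5 = 1.

x ≡ 9356 (mod 20995).
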